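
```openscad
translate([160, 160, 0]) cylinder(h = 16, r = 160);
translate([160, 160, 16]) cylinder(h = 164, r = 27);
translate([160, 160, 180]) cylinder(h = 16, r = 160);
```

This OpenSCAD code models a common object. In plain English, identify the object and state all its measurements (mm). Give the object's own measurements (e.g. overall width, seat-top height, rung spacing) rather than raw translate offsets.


A spool: two coaxial disc flanges of radius 160 mm and thickness 16 mm, joined by a core cylinder of radius 27 mm and height 164 mm. The lower flange rests on z = 0 and the three cylinders share a vertical axis.


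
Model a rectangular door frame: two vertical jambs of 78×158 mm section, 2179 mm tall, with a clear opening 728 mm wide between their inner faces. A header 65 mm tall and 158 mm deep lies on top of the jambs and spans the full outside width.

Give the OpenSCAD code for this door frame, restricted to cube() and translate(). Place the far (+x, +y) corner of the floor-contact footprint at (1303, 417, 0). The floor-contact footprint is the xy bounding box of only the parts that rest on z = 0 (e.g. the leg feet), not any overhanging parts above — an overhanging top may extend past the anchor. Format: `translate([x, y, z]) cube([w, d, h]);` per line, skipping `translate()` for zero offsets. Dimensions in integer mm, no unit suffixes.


translate([419, 259, 0]) cube([78, 158, 2179]);
translate([1225, 259, 0]) cube([78, 158, 2179]);
translate([419, 259, 2179]) cube([884, 158, 65]);


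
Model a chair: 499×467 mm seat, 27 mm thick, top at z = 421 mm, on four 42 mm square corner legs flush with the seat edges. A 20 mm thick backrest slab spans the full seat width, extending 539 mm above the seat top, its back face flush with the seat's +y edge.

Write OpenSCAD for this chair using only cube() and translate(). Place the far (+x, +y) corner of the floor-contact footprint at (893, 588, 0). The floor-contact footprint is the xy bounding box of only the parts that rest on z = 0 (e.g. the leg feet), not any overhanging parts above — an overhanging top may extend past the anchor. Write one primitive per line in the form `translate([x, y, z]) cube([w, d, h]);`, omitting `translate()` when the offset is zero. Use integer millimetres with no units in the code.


translate([394, 121, 394]) cube([499, 467, 27]);
translate([394, 121, 0]) cube([42, 42, 394]);
translate([851, 121, 0]) cube([42, 42, 394]);
translate([394, 546, 0]) cube([42, 42, 394]);
translate([851, 546, 0]) cube([42, 42, 394]);
translate([394, 568, 421]) cube([499, 20, 539]);


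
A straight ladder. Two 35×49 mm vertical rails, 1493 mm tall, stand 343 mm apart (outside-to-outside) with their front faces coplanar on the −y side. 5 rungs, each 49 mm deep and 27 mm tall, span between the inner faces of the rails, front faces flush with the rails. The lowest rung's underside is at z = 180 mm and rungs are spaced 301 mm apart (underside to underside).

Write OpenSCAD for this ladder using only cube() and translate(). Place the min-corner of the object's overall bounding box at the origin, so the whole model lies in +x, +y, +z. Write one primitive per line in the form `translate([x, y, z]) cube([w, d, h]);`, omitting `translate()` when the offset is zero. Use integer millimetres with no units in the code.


cube([35, 49, 1493]);
translate([308, 0, 0]) cube([35, 49, 1493]);
translate([35, 0, 180]) cube([273, 49, 27]);
translate([35, 0, 481]) cube([273, 49, 27]);
translate([35, 0, 782]) cube([273, 49, 27]);
translate([35, 0, 1083]) cube([273, 49, 27]);
translate([35, 0, 1384]) cube([273, 49, 27]);


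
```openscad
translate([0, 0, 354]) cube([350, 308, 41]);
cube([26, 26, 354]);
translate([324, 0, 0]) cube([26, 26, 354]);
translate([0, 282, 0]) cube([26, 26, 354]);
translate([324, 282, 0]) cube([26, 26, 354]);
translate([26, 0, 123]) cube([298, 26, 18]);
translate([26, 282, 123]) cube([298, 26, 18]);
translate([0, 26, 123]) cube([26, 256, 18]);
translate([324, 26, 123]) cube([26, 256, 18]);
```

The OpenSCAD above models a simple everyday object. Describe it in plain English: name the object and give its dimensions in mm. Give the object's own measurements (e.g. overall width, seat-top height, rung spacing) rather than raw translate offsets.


A four-legged stool. The seat is a 350×308×41 mm slab whose top surface is at z = 395 mm; four square legs, each 26×26 mm in cross-section, run from the floor (z = 0) to the underside of the seat, each flush with a corner of the seat. Four stretchers, 26 mm wide and 18 mm tall, connect adjacent legs with their undersides at z = 123 mm, each running between the inner faces of the legs it joins and aligned with the legs' outer faces on the other axis.


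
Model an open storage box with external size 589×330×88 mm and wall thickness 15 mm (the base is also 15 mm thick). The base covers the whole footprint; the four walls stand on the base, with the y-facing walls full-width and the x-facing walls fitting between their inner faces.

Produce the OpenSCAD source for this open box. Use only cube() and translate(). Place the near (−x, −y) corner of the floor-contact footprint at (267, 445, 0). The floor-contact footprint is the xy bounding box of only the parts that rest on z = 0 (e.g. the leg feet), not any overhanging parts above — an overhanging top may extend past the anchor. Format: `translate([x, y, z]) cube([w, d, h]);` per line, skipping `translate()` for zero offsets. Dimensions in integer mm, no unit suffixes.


translate([267, 445, 0]) cube([589, 330, 15]);
translate([267, 445, 15]) cube([589, 15, 73]);
translate([267, 760, 15]) cube([589, 15, 73]);
translate([267, 460, 15]) cube([15, 300, 73]);
translate([841, 460, 15]) cube([15, 300, 73]);


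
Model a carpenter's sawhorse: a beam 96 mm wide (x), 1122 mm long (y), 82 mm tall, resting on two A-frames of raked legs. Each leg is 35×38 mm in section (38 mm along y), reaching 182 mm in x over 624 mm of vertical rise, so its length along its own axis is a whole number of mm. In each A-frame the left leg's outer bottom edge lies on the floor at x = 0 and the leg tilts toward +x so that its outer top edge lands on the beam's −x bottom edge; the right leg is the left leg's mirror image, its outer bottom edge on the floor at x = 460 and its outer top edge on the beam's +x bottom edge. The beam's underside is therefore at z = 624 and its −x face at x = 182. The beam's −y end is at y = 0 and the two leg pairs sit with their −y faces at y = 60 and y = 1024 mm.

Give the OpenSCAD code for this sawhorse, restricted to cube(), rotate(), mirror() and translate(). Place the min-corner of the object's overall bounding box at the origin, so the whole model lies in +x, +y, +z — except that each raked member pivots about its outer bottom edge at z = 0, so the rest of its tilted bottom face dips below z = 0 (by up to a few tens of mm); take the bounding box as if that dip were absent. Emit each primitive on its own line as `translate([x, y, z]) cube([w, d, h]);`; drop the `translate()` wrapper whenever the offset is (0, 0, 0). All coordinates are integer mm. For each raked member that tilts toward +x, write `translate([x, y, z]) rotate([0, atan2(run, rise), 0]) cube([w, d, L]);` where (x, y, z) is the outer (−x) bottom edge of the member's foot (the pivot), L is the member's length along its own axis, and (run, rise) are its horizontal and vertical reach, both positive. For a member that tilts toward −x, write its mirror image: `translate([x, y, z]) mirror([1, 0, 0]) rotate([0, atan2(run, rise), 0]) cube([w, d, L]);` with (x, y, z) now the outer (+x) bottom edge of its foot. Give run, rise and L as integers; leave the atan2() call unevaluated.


// leg length = √(182² + 624²) = 650
// right-leg outer foot x = 2·182 + 96 = 460
// beam min-corner = (182, 0, 624)
translate([182, 0, 624]) cube([96, 1122, 82]);
translate([0, 60, 0]) rotate([0, atan2(182, 624), 0]) cube([35, 38, 650]);
translate([460, 60, 0]) mirror([1, 0, 0]) rotate([0, atan2(182, 624), 0]) cube([35, 38, 650]);
translate([0, 1024, 0]) rotate([0, atan2(182, 624), 0]) cube([35, 38, 650]);
translate([460, 1024, 0]) mirror([1, 0, 0]) rotate([0, atan2(182, 624), 0]) cube([35, 38, 650]);


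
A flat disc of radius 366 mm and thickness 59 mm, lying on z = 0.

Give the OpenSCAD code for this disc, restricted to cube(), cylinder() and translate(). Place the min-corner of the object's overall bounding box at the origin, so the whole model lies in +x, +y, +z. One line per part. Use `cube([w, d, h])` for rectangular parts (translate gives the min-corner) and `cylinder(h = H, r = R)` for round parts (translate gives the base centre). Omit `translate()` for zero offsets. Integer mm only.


translate([366, 366, 0]) cylinder(h = 59, r = 366);


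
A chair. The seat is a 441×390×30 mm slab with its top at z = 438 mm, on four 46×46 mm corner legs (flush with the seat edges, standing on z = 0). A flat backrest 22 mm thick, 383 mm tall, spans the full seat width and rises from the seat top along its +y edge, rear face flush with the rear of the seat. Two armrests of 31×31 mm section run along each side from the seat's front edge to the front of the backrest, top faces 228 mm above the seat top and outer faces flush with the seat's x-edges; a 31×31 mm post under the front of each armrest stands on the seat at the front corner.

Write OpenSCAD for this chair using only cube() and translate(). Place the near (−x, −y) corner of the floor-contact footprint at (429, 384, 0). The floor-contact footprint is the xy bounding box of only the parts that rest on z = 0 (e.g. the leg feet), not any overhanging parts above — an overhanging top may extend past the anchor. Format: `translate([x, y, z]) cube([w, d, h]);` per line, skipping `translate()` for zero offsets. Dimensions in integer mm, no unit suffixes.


translate([429, 384, 408]) cube([441, 390, 30]);
translate([429, 384, 0]) cube([46, 46, 408]);
translate([824, 384, 0]) cube([46, 46, 408]);
translate([429, 728, 0]) cube([46, 46, 408]);
translate([824, 728, 0]) cube([46, 46, 408]);
translate([429, 752, 438]) cube([441, 22, 383]);
translate([429, 384, 635]) cube([31, 368, 31]);
translate([839, 384, 635]) cube([31, 368, 31]);
translate([429, 384, 438]) cube([31, 31, 197]);
translate([839, 384, 438]) cube([31, 31, 197]);


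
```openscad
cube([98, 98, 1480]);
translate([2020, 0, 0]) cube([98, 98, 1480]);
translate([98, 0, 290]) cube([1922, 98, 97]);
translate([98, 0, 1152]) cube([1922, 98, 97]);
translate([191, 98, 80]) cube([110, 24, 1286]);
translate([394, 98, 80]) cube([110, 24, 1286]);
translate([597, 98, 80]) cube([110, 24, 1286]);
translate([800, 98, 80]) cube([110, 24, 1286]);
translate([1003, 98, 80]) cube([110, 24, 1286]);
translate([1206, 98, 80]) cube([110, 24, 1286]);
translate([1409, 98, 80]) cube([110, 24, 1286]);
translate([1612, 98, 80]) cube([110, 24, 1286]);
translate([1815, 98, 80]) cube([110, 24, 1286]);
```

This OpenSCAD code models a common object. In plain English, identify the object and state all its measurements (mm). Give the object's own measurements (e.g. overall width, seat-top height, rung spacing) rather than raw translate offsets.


A fence section. Two 98×98 mm posts, 1480 mm tall, stand on the floor with a clear span of 1922 mm between their inner faces. Two horizontal rails of 98×97 mm section span the gap between the posts with their undersides at z = 290 mm and z = 1152 mm, flush with the posts' −y face. 9 pickets, each 110 mm wide, 24 mm thick and 1286 mm tall, are fixed to the +y face of the rails with their bottoms at z = 80 mm, spaced across the span with a 93 mm gap after the −x post and between neighbouring pickets, with 95 mm left before the +x post.


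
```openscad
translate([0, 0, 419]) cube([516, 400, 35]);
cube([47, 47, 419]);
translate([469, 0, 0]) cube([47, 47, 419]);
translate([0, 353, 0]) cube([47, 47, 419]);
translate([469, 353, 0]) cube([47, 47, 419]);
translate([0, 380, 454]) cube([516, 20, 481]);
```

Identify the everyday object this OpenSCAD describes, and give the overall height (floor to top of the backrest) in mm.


A chair. The overall height is 935 mm.

A slab on four corner posts with a tall panel at the back — a chair. The seat slab sits at z = 419 with thickness 35, and the 481 mm backrest starts at the seat top, so the overall height is 419 + 35 + 481 = 935 mm.


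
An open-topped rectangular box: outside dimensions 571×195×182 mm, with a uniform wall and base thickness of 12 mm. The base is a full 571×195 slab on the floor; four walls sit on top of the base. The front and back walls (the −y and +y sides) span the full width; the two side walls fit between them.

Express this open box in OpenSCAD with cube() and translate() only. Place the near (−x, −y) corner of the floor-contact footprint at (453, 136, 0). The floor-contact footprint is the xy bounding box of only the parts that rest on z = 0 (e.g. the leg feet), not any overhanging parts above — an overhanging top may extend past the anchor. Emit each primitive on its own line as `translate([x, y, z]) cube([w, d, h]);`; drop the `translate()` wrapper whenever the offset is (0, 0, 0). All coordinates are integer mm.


translate([453, 136, 0]) cube([571, 195, 12]);
translate([453, 136, 12]) cube([571, 12, 170]);
translate([453, 319, 12]) cube([571, 12, 170]);
translate([453, 148, 12]) cube([12, 171, 170]);
translate([1012, 148, 12]) cube([12, 171, 170]);


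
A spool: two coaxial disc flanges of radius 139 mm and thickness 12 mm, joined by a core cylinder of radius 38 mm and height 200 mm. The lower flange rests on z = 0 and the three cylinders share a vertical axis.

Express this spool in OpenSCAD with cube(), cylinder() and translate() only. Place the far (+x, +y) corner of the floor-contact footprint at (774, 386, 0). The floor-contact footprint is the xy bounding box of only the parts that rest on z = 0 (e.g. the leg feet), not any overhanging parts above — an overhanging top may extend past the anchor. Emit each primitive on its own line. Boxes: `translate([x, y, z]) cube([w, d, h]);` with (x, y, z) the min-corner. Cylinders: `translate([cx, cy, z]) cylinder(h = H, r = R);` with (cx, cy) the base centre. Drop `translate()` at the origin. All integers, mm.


translate([635, 247, 0]) cylinder(h = 12, r = 139);
translate([635, 247, 12]) cylinder(h = 200, r = 38);
translate([635, 247, 212]) cylinder(h = 12, r = 139);


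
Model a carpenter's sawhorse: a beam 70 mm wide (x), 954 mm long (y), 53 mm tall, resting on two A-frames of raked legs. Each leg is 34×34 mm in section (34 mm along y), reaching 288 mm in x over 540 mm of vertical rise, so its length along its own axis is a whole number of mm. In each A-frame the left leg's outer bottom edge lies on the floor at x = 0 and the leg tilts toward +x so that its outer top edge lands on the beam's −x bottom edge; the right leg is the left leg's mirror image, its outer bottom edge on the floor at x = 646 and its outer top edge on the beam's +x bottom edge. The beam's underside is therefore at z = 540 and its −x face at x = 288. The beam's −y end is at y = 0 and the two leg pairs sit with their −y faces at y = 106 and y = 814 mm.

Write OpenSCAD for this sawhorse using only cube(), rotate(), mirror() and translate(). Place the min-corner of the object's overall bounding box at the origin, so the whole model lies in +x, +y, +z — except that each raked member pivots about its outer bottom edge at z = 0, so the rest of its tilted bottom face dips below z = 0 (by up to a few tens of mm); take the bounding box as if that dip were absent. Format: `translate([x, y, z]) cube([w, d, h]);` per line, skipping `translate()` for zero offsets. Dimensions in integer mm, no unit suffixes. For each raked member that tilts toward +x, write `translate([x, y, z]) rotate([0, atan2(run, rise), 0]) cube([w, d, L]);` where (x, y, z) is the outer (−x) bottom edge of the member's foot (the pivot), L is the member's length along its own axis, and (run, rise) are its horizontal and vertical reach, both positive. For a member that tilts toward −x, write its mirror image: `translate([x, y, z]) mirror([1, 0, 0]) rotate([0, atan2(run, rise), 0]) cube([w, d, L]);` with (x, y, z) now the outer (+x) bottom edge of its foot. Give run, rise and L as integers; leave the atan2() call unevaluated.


// leg length = √(288² + 540²) = 612
// right-leg outer foot x = 2·288 + 70 = 646
// beam min-corner = (288, 0, 540)
translate([288, 0, 540]) cube([70, 954, 53]);
translate([0, 106, 0]) rotate([0, atan2(288, 540), 0]) cube([34, 34, 612]);
translate([646, 106, 0]) mirror([1, 0, 0]) rotate([0, atan2(288, 540), 0]) cube([34, 34, 612]);
translate([0, 814, 0]) rotate([0, atan2(288, 540), 0]) cube([34, 34, 612]);
translate([646, 814, 0]) mirror([1, 0, 0]) rotate([0, atan2(288, 540), 0]) cube([34, 34, 612]);


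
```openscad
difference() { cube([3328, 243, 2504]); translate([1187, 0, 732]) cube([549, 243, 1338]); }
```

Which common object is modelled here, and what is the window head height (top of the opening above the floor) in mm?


A wall with a window opening. The window head height is 2070 mm.

A wall with a rectangular opening subtracted — a window. Sill at z = 732, opening 1338 mm tall, so the head is at 732 + 1338 = 2070 mm.


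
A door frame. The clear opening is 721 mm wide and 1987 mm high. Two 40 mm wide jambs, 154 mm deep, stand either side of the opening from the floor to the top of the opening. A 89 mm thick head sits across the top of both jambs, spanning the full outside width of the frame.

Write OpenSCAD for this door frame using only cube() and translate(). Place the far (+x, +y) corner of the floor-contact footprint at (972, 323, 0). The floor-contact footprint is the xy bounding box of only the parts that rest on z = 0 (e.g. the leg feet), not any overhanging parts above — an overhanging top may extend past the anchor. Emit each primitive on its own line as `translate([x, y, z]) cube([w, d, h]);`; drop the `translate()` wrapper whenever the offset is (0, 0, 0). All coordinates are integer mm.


translate([171, 169, 0]) cube([40, 154, 1987]);
translate([932, 169, 0]) cube([40, 154, 1987]);
translate([171, 169, 1987]) cube([801, 154, 89]);


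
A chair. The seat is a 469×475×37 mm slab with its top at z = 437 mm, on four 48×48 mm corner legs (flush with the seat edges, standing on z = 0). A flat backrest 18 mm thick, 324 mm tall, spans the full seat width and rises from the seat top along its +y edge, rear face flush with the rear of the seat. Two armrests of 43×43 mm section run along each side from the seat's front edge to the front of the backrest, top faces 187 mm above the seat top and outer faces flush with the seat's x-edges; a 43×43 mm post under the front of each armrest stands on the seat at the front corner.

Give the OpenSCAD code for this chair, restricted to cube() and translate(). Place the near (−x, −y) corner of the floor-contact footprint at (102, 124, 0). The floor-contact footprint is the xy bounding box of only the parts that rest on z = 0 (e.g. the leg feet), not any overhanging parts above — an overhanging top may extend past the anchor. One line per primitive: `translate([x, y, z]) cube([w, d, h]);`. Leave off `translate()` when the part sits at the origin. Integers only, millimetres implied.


translate([102, 124, 400]) cube([469, 475, 37]);
translate([102, 124, 0]) cube([48, 48, 400]);
translate([523, 124, 0]) cube([48, 48, 400]);
translate([102, 551, 0]) cube([48, 48, 400]);
translate([523, 551, 0]) cube([48, 48, 400]);
translate([102, 581, 437]) cube([469, 18, 324]);
translate([102, 124, 581]) cube([43, 457, 43]);
translate([528, 124, 581]) cube([43, 457, 43]);
translate([102, 124, 437]) cube([43, 43, 144]);
translate([528, 124, 437]) cube([43, 43, 144]);


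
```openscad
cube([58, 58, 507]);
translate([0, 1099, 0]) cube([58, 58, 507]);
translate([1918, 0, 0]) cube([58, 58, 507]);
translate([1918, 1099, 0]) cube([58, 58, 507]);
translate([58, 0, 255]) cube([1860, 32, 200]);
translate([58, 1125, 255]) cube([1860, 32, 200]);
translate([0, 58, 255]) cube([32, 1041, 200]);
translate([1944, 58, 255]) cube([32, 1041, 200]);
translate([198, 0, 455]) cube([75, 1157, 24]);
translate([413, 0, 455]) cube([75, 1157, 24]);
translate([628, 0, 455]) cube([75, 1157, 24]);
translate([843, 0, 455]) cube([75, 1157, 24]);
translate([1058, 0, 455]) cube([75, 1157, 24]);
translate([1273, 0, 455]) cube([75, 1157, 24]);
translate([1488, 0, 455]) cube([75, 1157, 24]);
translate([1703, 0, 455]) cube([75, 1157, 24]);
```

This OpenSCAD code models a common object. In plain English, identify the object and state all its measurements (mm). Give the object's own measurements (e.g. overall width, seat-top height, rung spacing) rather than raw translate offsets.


A bed frame 1976 mm long (x) by 1157 mm wide (y). Four 58×58 mm corner posts, 507 mm tall, at the corners of the footprint. Four rails of 32 mm thickness and 200 mm height run between adjacent posts with their undersides at z = 255 mm, their outer faces flush with the outside of the frame (the two x-running rails run between the posts' inner faces; the two y-running rails run between the posts' inner faces). 8 slats, each 75 mm wide (x) and 24 mm thick, lie across the top of the two x-running rails, running the full 1157 mm width of the frame in y; along x they sit between the end posts with a 140 mm gap after the −x posts and between neighbouring slats and before the +x posts.


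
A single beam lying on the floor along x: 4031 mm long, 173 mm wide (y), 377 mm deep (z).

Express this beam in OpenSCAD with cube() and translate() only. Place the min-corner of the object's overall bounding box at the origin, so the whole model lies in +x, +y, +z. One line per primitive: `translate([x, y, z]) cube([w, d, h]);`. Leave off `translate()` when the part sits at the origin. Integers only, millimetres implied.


cube([4031, 173, 377]);


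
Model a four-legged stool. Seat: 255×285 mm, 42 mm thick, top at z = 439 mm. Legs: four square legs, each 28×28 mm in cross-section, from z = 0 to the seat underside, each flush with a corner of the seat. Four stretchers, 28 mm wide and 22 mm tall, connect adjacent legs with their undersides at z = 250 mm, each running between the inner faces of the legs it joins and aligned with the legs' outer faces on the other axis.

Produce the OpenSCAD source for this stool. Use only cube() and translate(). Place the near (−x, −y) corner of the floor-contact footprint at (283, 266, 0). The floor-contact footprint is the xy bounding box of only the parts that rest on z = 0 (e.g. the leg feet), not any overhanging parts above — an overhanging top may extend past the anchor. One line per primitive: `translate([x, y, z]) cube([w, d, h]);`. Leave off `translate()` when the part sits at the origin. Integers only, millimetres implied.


translate([283, 266, 397]) cube([255, 285, 42]);
translate([283, 266, 0]) cube([28, 28, 397]);
translate([510, 266, 0]) cube([28, 28, 397]);
translate([283, 523, 0]) cube([28, 28, 397]);
translate([510, 523, 0]) cube([28, 28, 397]);
translate([311, 266, 250]) cube([199, 28, 22]);
translate([311, 523, 250]) cube([199, 28, 22]);
translate([283, 294, 250]) cube([28, 229, 22]);
translate([510, 294, 250]) cube([28, 229, 22]);


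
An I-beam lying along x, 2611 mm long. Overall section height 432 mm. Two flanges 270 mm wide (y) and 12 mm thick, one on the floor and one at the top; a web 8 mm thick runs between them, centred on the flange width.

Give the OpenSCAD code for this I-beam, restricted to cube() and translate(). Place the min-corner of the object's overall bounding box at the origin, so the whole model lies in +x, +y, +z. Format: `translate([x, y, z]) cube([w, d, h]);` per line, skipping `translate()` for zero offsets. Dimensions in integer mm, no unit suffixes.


cube([2611, 270, 12]);
translate([0, 131, 12]) cube([2611, 8, 408]);
translate([0, 0, 420]) cube([2611, 270, 12]);


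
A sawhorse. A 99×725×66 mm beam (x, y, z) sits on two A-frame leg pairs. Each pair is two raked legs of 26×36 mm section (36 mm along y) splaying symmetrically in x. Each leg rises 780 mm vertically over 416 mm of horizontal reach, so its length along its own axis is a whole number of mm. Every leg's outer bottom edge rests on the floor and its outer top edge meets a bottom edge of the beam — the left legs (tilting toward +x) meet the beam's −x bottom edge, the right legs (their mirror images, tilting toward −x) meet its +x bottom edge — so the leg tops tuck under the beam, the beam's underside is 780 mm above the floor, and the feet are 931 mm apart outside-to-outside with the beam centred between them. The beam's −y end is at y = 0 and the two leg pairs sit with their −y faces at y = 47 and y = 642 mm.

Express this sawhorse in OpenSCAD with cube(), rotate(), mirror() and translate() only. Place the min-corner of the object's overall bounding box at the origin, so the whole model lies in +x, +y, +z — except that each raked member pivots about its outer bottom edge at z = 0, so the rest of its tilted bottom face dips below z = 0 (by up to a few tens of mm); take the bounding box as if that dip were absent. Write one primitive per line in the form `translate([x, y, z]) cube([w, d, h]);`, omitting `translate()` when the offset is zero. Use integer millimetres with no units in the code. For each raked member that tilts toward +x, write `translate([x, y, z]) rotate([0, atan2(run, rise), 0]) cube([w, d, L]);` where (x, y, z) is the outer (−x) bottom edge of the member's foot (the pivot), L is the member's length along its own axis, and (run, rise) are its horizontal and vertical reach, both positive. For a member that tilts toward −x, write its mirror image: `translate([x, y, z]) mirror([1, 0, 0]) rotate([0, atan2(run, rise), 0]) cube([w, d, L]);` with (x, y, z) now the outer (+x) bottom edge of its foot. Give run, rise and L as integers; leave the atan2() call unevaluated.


translate([416, 0, 780]) cube([99, 725, 66]);
translate([0, 47, 0]) rotate([0, atan2(416, 780), 0]) cube([26, 36, 884]);
translate([931, 47, 0]) mirror([1, 0, 0]) rotate([0, atan2(416, 780), 0]) cube([26, 36, 884]);
translate([0, 642, 0]) rotate([0, atan2(416, 780), 0]) cube([26, 36, 884]);
translate([931, 642, 0]) mirror([1, 0, 0]) rotate([0, atan2(416, 780), 0]) cube([26, 36, 884]);


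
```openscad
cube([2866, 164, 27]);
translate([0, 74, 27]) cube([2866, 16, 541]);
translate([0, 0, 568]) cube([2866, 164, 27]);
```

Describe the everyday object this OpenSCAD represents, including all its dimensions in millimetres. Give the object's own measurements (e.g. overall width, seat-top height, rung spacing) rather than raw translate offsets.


An I-beam lying along x, 2866 mm long. Overall section height 595 mm. Two flanges 164 mm wide (y) and 27 mm thick, one on the floor and one at the top; a web 16 mm thick runs between them, centred on the flange width.


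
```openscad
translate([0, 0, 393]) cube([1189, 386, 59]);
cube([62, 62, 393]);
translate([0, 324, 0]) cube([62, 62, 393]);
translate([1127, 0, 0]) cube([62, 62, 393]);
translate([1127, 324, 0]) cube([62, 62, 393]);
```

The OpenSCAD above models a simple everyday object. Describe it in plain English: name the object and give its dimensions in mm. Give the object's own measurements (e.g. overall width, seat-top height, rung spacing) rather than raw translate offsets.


A long wooden bench with a 1189 mm (x) × 386 mm (y) seat, 59 mm thick, its top surface 452 mm above the floor. Four 62 mm square legs at the seat corners, flush with the edges, run from z = 0 to the seat underside.


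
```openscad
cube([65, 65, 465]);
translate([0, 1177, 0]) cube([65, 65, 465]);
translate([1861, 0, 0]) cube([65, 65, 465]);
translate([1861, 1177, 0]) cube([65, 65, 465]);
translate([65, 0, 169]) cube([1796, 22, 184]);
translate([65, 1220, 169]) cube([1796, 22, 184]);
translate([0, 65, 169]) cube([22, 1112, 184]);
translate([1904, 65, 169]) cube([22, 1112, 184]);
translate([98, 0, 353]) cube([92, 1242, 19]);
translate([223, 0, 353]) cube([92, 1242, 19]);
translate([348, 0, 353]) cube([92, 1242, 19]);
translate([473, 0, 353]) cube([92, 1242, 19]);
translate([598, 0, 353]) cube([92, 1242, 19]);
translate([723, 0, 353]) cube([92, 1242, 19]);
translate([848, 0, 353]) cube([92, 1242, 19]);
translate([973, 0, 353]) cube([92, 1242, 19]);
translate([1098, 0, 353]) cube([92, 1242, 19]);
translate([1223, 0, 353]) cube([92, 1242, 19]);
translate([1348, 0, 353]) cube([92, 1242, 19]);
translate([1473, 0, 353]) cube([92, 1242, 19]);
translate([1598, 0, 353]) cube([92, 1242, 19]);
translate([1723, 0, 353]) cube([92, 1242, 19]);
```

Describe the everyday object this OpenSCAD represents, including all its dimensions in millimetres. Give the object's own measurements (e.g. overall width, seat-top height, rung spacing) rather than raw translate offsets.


A bed frame 1926 mm long (x) by 1242 mm wide (y). Four 65×65 mm corner posts, 465 mm tall, at the corners of the footprint. Four rails of 22 mm thickness and 184 mm height run between adjacent posts with their undersides at z = 169 mm, their outer faces flush with the outside of the frame (the two x-running rails run between the posts' inner faces; the two y-running rails run between the posts' inner faces). 14 slats, each 92 mm wide (x) and 19 mm thick, lie across the top of the two x-running rails, running the full 1242 mm width of the frame in y; along x they sit between the end posts with a 33 mm gap after the −x posts and between neighbouring slats, leaving 46 mm before the +x posts.


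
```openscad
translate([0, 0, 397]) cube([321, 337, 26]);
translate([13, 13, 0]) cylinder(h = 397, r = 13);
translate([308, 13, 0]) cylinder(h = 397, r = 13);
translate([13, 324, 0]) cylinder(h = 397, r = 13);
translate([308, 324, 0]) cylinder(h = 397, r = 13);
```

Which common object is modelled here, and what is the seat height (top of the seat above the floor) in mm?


A stool. The seat height is 423 mm.

A 321×337×26 slab at z = 397 on four corner cylinders — a stool. The seat top is 397 + 26 = 423 mm.


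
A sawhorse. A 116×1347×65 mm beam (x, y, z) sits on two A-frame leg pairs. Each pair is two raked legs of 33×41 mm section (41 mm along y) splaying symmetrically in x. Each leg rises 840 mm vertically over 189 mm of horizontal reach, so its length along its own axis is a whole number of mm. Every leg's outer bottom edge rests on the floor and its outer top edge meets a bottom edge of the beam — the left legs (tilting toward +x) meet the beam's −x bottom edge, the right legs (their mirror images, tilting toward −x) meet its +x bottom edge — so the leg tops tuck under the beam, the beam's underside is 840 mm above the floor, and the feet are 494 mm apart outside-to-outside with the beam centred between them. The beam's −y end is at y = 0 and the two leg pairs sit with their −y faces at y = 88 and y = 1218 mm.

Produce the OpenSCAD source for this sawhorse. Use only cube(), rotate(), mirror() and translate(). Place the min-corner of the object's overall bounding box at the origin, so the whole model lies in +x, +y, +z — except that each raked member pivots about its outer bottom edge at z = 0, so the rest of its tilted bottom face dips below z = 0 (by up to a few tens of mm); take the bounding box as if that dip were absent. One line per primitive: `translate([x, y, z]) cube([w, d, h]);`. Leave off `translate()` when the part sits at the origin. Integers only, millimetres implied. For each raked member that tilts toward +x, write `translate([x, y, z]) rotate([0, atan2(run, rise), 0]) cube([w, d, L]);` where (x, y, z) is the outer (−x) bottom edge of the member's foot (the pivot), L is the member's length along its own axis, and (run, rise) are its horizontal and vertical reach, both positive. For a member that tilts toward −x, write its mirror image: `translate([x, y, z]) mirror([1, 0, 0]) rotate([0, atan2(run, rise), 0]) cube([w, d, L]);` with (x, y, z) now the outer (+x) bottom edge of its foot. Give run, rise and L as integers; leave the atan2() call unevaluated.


// leg length = √(189² + 840²) = 861
// right-leg outer foot x = 2·189 + 116 = 494
// beam min-corner = (189, 0, 840)
translate([189, 0, 840]) cube([116, 1347, 65]);
translate([0, 88, 0]) rotate([0, atan2(189, 840), 0]) cube([33, 41, 861]);
translate([494, 88, 0]) mirror([1, 0, 0]) rotate([0, atan2(189, 840), 0]) cube([33, 41, 861]);
translate([0, 1218, 0]) rotate([0, atan2(189, 840), 0]) cube([33, 41, 861]);
translate([494, 1218, 0]) mirror([1, 0, 0]) rotate([0, atan2(189, 840), 0]) cube([33, 41, 861]);


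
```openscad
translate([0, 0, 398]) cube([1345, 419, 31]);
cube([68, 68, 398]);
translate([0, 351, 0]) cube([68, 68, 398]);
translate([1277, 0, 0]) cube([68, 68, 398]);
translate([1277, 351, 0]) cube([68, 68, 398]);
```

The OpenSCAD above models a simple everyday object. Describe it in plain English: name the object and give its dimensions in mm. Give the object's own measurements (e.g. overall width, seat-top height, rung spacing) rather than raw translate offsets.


A bench: a 1345×419 mm seat slab, 31 mm thick, top at z = 429 mm, on four 68×68 mm square legs flush with the seat corners and standing on z = 0.


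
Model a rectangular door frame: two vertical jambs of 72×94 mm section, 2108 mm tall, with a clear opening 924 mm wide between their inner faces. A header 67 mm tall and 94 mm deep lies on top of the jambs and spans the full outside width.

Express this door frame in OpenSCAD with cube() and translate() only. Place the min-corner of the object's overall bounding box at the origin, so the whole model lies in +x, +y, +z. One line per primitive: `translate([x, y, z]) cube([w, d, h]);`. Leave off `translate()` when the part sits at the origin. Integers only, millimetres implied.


cube([72, 94, 2108]);
translate([996, 0, 0]) cube([72, 94, 2108]);
translate([0, 0, 2108]) cube([1068, 94, 67]);


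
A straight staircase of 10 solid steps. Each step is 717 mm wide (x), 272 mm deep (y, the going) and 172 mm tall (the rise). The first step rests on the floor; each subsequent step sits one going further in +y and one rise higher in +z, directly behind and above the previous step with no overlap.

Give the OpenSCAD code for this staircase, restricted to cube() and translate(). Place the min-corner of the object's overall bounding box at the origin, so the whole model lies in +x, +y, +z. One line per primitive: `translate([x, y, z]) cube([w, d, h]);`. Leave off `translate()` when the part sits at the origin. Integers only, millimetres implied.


cube([717, 272, 172]);
translate([0, 272, 172]) cube([717, 272, 172]);
translate([0, 544, 344]) cube([717, 272, 172]);
translate([0, 816, 516]) cube([717, 272, 172]);
translate([0, 1088, 688]) cube([717, 272, 172]);
translate([0, 1360, 860]) cube([717, 272, 172]);
translate([0, 1632, 1032]) cube([717, 272, 172]);
translate([0, 1904, 1204]) cube([717, 272, 172]);
translate([0, 2176, 1376]) cube([717, 272, 172]);
translate([0, 2448, 1548]) cube([717, 272, 172]);


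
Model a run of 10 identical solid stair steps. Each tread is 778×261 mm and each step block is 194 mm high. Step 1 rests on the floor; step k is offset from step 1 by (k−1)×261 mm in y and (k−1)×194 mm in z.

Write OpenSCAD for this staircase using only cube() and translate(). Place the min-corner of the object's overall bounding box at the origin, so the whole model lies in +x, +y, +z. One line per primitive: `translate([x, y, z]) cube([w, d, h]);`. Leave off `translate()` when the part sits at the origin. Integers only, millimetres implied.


cube([778, 261, 194]);
translate([0, 261, 194]) cube([778, 261, 194]);
translate([0, 522, 388]) cube([778, 261, 194]);
translate([0, 783, 582]) cube([778, 261, 194]);
translate([0, 1044, 776]) cube([778, 261, 194]);
translate([0, 1305, 970]) cube([778, 261, 194]);
translate([0, 1566, 1164]) cube([778, 261, 194]);
translate([0, 1827, 1358]) cube([778, 261, 194]);
translate([0, 2088, 1552]) cube([778, 261, 194]);
translate([0, 2349, 1746]) cube([778, 261, 194]);


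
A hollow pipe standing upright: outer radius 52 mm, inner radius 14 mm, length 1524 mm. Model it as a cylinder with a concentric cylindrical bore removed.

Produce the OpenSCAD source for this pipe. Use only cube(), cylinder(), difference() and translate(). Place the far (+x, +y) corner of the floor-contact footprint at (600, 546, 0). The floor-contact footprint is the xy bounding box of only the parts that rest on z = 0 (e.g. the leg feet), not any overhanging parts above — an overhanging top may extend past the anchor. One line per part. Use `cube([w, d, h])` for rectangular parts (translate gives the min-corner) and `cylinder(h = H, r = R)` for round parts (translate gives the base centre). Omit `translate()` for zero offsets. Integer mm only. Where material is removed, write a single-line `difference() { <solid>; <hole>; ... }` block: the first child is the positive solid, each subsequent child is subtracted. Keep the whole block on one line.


difference() { translate([548, 494, 0]) cylinder(h = 1524, r = 52); translate([548, 494, 0]) cylinder(h = 1524, r = 14); }


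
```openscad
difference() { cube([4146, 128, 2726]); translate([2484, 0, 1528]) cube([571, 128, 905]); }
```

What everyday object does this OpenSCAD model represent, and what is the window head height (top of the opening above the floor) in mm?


A wall with a window opening. The window head height is 2433 mm.

A wall with a rectangular opening subtracted — a window. Sill at z = 1528, opening 905 mm tall, so the head is at 1528 + 905 = 2433 mm.


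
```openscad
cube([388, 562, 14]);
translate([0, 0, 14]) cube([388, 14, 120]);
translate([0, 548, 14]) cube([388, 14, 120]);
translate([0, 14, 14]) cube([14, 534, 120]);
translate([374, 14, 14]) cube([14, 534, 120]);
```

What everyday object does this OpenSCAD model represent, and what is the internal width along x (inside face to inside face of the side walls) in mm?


An open box. The internal width is 360 mm.

A 388×562 base slab with four walls standing on it — an open box. The base is 388 mm wide and the walls are 14 mm thick, so the internal width is 388 − 2 × 14 = 360 mm.


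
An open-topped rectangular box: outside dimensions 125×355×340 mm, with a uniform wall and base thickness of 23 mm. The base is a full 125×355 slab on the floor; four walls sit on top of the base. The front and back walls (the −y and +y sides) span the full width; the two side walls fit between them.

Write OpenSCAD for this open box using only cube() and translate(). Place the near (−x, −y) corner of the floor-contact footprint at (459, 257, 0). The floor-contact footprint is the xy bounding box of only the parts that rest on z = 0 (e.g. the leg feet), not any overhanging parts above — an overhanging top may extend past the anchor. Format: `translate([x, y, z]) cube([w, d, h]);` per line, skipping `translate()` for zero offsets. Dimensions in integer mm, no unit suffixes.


translate([459, 257, 0]) cube([125, 355, 23]);
translate([459, 257, 23]) cube([125, 23, 317]);
translate([459, 589, 23]) cube([125, 23, 317]);
translate([459, 280, 23]) cube([23, 309, 317]);
translate([561, 280, 23]) cube([23, 309, 317]);


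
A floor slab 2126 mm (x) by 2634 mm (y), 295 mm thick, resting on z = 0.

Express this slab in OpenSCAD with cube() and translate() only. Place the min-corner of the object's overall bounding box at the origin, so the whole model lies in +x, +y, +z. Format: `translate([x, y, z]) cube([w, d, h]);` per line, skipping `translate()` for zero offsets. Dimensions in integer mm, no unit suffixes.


cube([2126, 2634, 295]);


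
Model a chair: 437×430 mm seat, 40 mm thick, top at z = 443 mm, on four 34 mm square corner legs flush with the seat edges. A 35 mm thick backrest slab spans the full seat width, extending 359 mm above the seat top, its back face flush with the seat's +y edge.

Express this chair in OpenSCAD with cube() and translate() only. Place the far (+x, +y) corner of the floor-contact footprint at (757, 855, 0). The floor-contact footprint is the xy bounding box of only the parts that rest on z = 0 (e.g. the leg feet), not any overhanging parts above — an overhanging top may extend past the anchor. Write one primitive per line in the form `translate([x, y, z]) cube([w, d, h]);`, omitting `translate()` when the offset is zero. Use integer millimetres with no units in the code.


translate([320, 425, 403]) cube([437, 430, 40]);
translate([320, 425, 0]) cube([34, 34, 403]);
translate([723, 425, 0]) cube([34, 34, 403]);
translate([320, 821, 0]) cube([34, 34, 403]);
translate([723, 821, 0]) cube([34, 34, 403]);
translate([320, 820, 443]) cube([437, 35, 359]);
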